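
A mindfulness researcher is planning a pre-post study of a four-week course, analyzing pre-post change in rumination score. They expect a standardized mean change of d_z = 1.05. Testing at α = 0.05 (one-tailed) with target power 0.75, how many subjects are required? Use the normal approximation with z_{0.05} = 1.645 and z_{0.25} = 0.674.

For a paired (one-sample on differences) test: n = ((z_{α} + z_β) / d)².
z_{α} + z_β = 1.645 + 0.674 = 2.319.
n = (2.319 / 1.05)² = 2.209² = 4.88.
Round up.

n = 5 pairs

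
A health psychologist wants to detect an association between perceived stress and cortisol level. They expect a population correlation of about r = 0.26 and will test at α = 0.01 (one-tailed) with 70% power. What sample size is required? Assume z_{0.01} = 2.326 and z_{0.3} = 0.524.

n = 118

Fisher's z: C = ½·ln((1+r)/(1−r)) = ½·ln(1.7027) = 0.2661.
n = ((z_{α} + z_β)/C)² + 3.
(2.326 + 0.524) / 0.2661 = 2.850 / 0.2661 = 10.710.
n = 10.710² + 3 = 114.71 + 3 = 117.7.
Round up.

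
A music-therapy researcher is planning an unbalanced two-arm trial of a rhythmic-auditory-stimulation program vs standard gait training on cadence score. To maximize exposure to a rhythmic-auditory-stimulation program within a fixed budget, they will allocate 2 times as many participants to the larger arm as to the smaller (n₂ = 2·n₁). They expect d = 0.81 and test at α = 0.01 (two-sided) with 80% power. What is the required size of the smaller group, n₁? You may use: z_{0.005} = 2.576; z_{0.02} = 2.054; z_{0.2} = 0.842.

With allocation ratio k = n₂/n₁ = 2, Var(x̄₁−x̄₂) = σ²(1/n₁ + 1/(k·n₁)) = σ²·(k+1)/(k·n₁).
So n₁ = (1 + 1/k)·((z_{α/2} + z_β)/d)² = 1.500 × (3.418/0.81)².
n₁ = 1.500 × 17.81 = 26.7.
Round up: n₁ = 27, giving n₂ = 2 × 27 = 54.

n₁ = 27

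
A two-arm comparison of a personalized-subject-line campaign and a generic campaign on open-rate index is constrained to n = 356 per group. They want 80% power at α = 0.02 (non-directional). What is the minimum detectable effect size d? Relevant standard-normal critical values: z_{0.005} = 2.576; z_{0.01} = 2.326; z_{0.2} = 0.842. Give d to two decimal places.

For two independent groups of n = 356 each: d_min = (z_{α/2} + z_β)·√(2/n).
z-sum = 2.326 + 0.842 = 3.168.
d_min = 3.168 × √(2/356) = 3.168 × 0.0750 = 0.237.

d_min ≈ 0.24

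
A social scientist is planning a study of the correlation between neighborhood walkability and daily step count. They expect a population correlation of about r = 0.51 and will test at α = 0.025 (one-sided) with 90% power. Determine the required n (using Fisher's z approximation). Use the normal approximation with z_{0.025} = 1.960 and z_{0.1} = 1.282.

n = 37

Fisher's z: C = ½·ln((1+r)/(1−r)) = ½·ln(3.0816) = 0.5627.
n = ((z_{α} + z_β)/C)² + 3.
(1.960 + 1.282) / 0.5627 = 3.242 / 0.5627 = 5.762.
n = 5.762² + 3 = 33.19 + 3 = 36.2.
Round up.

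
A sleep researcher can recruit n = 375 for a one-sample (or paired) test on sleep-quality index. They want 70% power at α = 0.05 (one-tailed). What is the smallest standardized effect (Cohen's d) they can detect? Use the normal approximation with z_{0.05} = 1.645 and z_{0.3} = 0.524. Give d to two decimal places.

For a single sample (or paired design) of n = 375: d_min = (z_{α} + z_β)/√n.
z-sum = 1.645 + 0.524 = 2.169.
d_min = 2.169 / √375 = 2.169 / 19.365 = 0.112.

d_min ≈ 0.11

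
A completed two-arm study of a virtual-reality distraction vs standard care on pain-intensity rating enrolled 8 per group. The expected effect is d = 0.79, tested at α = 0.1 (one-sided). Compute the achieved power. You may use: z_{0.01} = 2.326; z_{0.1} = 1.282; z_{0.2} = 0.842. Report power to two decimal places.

power ≈ 0.62

For two equal groups, power = Φ(d·√(n/2) − z_{α}).
d·√(n/2) = 0.79 × √(8/2) = 0.79 × 2.000 = 1.580.
z_β = 1.580 − 1.282 = 0.298.
Power = Φ(0.298) = 0.617.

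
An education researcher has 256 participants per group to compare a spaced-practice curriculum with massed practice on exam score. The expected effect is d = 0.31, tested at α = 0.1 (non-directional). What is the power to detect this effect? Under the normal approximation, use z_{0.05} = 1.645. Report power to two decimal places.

power ≈ 0.97

For two equal groups, power = Φ(d·√(n/2) − z_{α/2}).
d·√(n/2) = 0.31 × √(256/2) = 0.31 × 11.314 = 3.507.
z_β = 3.507 − 1.645 = 1.862.
Power = Φ(1.862) = 0.969.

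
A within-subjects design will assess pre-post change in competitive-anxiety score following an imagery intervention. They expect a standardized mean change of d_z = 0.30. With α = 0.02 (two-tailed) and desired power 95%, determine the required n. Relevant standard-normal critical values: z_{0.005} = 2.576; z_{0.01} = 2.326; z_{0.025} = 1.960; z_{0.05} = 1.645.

n = 176 pairs

For a paired (one-sample on differences) test: n = ((z_{α/2} + z_β) / d)².
z_{α/2} + z_β = 2.326 + 1.645 = 3.971.
n = (3.971 / 0.30)² = 13.237² = 175.21.
Round up.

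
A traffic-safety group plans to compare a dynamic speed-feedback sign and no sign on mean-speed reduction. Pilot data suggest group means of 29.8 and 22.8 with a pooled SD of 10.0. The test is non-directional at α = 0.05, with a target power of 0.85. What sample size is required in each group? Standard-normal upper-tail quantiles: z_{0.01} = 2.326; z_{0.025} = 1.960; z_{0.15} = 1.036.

n = 37 per group

Cohen's d = |M₁ − M₂| / SD_pooled = |29.8 − 22.8| / 10.0 = 7.0 / 10.0 = 0.700.
For two independent groups with equal n: n = 2·((z_{α/2} + z_β) / d)².
z_{α/2} + z_β = 1.960 + 1.036 = 2.996.
n = 2 × (2.996 / 0.700)² = 2 × 4.280² = 2 × 18.32 = 36.6.
Round up to the next whole participant.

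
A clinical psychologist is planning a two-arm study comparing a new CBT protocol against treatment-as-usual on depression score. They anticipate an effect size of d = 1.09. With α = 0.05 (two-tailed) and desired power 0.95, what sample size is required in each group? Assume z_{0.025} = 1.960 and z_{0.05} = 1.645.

n = 22 per group

For two independent groups with equal n: n = 2·((z_{α/2} + z_β) / d)².
z_{α/2} + z_β = 1.960 + 1.645 = 3.605.
n = 2 × (3.605 / 1.09)² = 2 × 3.307² = 2 × 10.94 = 21.9.
Round up to the next whole participant.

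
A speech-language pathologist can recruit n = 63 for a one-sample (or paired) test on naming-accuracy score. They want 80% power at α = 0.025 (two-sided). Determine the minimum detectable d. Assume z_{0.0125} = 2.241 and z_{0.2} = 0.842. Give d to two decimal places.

d_min ≈ 0.39

For a single sample (or paired design) of n = 63: d_min = (z_{α/2} + z_β)/√n.
z-sum = 2.241 + 0.842 = 3.083.
d_min = 3.083 / √63 = 3.083 / 7.937 = 0.388.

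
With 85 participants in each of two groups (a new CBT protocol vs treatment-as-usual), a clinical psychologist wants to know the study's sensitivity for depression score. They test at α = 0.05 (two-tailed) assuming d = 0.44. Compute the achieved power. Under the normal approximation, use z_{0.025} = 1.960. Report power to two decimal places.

For two equal groups, power = Φ(d·√(n/2) − z_{α/2}).
d·√(n/2) = 0.44 × √(85/2) = 0.44 × 6.519 = 2.868.
z_β = 2.868 − 1.960 = 0.908.
Power = Φ(0.908) = 0.818.

power ≈ 0.82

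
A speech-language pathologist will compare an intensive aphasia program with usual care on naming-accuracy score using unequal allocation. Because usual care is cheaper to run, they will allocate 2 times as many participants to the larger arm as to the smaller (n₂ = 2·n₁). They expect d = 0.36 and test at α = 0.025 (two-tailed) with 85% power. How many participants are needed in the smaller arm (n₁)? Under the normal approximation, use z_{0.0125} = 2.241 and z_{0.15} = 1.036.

With allocation ratio k = n₂/n₁ = 2, Var(x̄₁−x̄₂) = σ²(1/n₁ + 1/(k·n₁)) = σ²·(k+1)/(k·n₁).
So n₁ = (1 + 1/k)·((z_{α/2} + z_β)/d)² = 1.500 × (3.277/0.36)².
n₁ = 1.500 × 82.86 = 124.3.
Round up: n₁ = 125, giving n₂ = 2 × 125 = 250.

n₁ = 125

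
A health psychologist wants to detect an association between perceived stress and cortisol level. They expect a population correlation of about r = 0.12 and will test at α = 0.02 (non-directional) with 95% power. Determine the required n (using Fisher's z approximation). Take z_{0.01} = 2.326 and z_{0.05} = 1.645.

Fisher's z: C = ½·ln((1+r)/(1−r)) = ½·ln(1.2727) = 0.1206.
n = ((z_{α/2} + z_β)/C)² + 3.
(2.326 + 1.645) / 0.1206 = 3.971 / 0.1206 = 32.927.
n = 32.927² + 3 = 1084.19 + 3 = 1087.2.
Round up.

n = 1088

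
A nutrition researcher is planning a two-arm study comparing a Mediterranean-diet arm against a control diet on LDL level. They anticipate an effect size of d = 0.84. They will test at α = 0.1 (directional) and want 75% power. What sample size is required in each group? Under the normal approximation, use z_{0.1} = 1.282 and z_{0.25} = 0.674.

For two independent groups with equal n: n = 2·((z_{α} + z_β) / d)².
z_{α} + z_β = 1.282 + 0.674 = 1.956.
n = 2 × (1.956 / 0.84)² = 2 × 2.329² = 2 × 5.42 = 10.8.
Round up to the next whole participant.

n = 11 per group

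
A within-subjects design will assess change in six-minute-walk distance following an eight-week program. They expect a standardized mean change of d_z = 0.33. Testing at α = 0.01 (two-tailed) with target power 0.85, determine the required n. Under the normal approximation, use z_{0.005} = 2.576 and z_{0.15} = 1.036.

For a paired (one-sample on differences) test: n = ((z_{α/2} + z_β) / d)².
z_{α/2} + z_β = 2.576 + 1.036 = 3.612.
n = (3.612 / 0.33)² = 10.945² = 119.80.
Round up.

n = 120 pairs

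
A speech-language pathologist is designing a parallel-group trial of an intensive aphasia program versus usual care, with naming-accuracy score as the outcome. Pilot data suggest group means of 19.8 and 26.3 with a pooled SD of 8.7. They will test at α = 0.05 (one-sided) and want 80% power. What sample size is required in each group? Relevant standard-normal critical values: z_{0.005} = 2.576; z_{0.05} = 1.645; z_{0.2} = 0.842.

n = 23 per group

Cohen's d = |M₁ − M₂| / SD_pooled = |19.8 − 26.3| / 8.7 = 6.5 / 8.7 = 0.747.
For two independent groups with equal n: n = 2·((z_{α} + z_β) / d)².
z_{α} + z_β = 1.645 + 0.842 = 2.487.
n = 2 × (2.487 / 0.747)² = 2 × 3.329² = 2 × 11.08 = 22.2.
Round up to the next whole participant.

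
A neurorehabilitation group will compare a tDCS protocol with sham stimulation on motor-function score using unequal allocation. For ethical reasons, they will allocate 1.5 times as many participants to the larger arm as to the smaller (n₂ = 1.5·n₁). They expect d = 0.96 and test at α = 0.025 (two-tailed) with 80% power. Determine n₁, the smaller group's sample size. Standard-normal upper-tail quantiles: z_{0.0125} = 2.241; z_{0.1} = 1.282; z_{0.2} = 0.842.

n₁ = 18

With allocation ratio k = n₂/n₁ = 1.5, Var(x̄₁−x̄₂) = σ²(1/n₁ + 1/(k·n₁)) = σ²·(k+1)/(k·n₁).
So n₁ = (1 + 1/k)·((z_{α/2} + z_β)/d)² = 1.667 × (3.083/0.96)².
n₁ = 1.667 × 10.31 = 17.2.
Round up: n₁ = 18, giving n₂ = 1.5 × 18 = 27.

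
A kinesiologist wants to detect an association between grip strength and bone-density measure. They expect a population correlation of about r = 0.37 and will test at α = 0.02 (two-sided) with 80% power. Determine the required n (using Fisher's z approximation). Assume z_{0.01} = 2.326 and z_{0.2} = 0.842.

n = 70

Fisher's z: C = ½·ln((1+r)/(1−r)) = ½·ln(2.1746) = 0.3884.
n = ((z_{α/2} + z_β)/C)² + 3.
(2.326 + 0.842) / 0.3884 = 3.168 / 0.3884 = 8.157.
n = 8.157² + 3 = 66.53 + 3 = 69.5.
Round up.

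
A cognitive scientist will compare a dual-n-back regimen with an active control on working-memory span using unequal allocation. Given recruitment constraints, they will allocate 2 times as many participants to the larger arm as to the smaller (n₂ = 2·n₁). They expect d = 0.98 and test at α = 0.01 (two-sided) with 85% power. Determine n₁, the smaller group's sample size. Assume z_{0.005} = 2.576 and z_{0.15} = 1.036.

n₁ = 21

With allocation ratio k = n₂/n₁ = 2, Var(x̄₁−x̄₂) = σ²(1/n₁ + 1/(k·n₁)) = σ²·(k+1)/(k·n₁).
So n₁ = (1 + 1/k)·((z_{α/2} + z_β)/d)² = 1.500 × (3.612/0.98)².
n₁ = 1.500 × 13.58 = 20.4.
Round up: n₁ = 21, giving n₂ = 2 × 21 = 42.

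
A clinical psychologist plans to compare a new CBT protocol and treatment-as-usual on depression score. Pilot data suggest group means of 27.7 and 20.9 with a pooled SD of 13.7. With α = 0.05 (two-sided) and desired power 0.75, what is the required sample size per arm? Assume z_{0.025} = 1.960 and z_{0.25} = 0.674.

n = 57 per group

Cohen's d = |M₁ − M₂| / SD_pooled = |27.7 − 20.9| / 13.7 = 6.8 / 13.7 = 0.496.
For two independent groups with equal n: n = 2·((z_{α/2} + z_β) / d)².
z_{α/2} + z_β = 1.960 + 0.674 = 2.634.
n = 2 × (2.634 / 0.496)² = 2 × 5.310² = 2 × 28.20 = 56.4.
Round up to the next whole participant.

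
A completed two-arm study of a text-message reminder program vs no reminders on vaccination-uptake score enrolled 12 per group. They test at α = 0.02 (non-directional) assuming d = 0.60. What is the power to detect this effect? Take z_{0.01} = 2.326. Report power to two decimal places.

power ≈ 0.20

For two equal groups, power = Φ(d·√(n/2) − z_{α/2}).
d·√(n/2) = 0.60 × √(12/2) = 0.60 × 2.449 = 1.470.
z_β = 1.470 − 2.326 = -0.856.
Power = Φ(-0.856) = 0.196.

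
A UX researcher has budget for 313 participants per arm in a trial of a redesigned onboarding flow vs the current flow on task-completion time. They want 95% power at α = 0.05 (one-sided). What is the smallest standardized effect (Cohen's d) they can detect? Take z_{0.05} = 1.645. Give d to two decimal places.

For two independent groups of n = 313 each: d_min = (z_{α} + z_β)·√(2/n).
z-sum = 1.645 + 1.645 = 3.290.
d_min = 3.290 × √(2/313) = 3.290 × 0.0799 = 0.263.

d_min ≈ 0.26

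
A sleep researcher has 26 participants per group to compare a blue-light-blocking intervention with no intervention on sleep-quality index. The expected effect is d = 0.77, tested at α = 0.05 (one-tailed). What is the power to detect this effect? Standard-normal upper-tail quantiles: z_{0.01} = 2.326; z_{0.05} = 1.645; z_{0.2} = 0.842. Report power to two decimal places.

power ≈ 0.87

For two equal groups, power = Φ(d·√(n/2) − z_{α}).
d·√(n/2) = 0.77 × √(26/2) = 0.77 × 3.606 = 2.776.
z_β = 2.776 − 1.645 = 1.131.
Power = Φ(1.131) = 0.871.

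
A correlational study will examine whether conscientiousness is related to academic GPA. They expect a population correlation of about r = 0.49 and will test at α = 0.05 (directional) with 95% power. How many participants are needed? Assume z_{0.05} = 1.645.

n = 41

Fisher's z: C = ½·ln((1+r)/(1−r)) = ½·ln(2.9216) = 0.5361.
n = ((z_{α} + z_β)/C)² + 3.
(1.645 + 1.645) / 0.5361 = 3.290 / 0.5361 = 6.137.
n = 6.137² + 3 = 37.66 + 3 = 40.7.
Round up.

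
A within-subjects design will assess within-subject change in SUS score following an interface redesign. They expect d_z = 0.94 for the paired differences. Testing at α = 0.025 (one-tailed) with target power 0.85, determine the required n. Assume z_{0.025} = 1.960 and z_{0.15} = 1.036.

For a paired (one-sample on differences) test: n = ((z_{α} + z_β) / d)².
z_{α} + z_β = 1.960 + 1.036 = 2.996.
n = (2.996 / 0.94)² = 3.187² = 10.16.
Round up.

n = 11 pairs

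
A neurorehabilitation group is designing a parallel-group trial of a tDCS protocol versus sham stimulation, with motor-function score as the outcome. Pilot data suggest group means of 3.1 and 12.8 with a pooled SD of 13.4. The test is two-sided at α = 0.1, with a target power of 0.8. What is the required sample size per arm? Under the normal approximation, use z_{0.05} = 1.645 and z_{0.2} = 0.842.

n = 24 per group

Cohen's d = |M₁ − M₂| / SD_pooled = |3.1 − 12.8| / 13.4 = 9.7 / 13.4 = 0.724.
For two independent groups with equal n: n = 2·((z_{α/2} + z_β) / d)².
z_{α/2} + z_β = 1.645 + 0.842 = 2.487.
n = 2 × (2.487 / 0.724)² = 2 × 3.435² = 2 × 11.80 = 23.6.
Round up to the next whole participant.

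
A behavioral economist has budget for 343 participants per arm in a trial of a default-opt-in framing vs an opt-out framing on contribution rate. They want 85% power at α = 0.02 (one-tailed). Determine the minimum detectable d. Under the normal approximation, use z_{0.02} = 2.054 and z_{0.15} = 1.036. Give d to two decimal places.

d_min ≈ 0.24

For two independent groups of n = 343 each: d_min = (z_{α} + z_β)·√(2/n).
z-sum = 2.054 + 1.036 = 3.090.
d_min = 3.090 × √(2/343) = 3.090 × 0.0764 = 0.236.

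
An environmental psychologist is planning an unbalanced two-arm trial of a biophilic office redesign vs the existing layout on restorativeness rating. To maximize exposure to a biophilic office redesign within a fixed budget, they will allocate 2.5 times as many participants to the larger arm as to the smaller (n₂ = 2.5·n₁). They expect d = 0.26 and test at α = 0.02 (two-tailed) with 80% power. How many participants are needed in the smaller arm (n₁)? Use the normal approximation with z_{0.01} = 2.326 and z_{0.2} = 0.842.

n₁ = 208

With allocation ratio k = n₂/n₁ = 2.5, Var(x̄₁−x̄₂) = σ²(1/n₁ + 1/(k·n₁)) = σ²·(k+1)/(k·n₁).
So n₁ = (1 + 1/k)·((z_{α/2} + z_β)/d)² = 1.400 × (3.168/0.26)².
n₁ = 1.400 × 148.46 = 207.9.
Round up: n₁ = 208, giving n₂ = 2.5 × 208 = 520.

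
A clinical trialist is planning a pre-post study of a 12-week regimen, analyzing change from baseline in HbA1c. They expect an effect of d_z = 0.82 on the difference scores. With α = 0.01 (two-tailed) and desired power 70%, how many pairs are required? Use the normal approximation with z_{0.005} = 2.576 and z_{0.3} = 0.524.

For a paired (one-sample on differences) test: n = ((z_{α/2} + z_β) / d)².
z_{α/2} + z_β = 2.576 + 0.524 = 3.100.
n = (3.100 / 0.82)² = 3.780² = 14.29.
Round up.

n = 15 pairs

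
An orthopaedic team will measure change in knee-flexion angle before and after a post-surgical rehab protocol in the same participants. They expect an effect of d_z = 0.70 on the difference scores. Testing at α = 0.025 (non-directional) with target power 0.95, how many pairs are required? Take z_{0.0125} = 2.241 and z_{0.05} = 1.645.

For a paired (one-sample on differences) test: n = ((z_{α/2} + z_β) / d)².
z_{α/2} + z_β = 2.241 + 1.645 = 3.886.
n = (3.886 / 0.70)² = 5.551² = 30.82.
Round up.

n = 31 pairs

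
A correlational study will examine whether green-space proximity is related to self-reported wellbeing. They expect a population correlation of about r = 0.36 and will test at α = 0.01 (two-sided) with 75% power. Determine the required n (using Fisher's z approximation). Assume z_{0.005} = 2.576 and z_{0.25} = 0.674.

Fisher's z: C = ½·ln((1+r)/(1−r)) = ½·ln(2.1250) = 0.3769.
n = ((z_{α/2} + z_β)/C)² + 3.
(2.576 + 0.674) / 0.3769 = 3.250 / 0.3769 = 8.623.
n = 8.623² + 3 = 74.36 + 3 = 77.4.
Round up.

n = 78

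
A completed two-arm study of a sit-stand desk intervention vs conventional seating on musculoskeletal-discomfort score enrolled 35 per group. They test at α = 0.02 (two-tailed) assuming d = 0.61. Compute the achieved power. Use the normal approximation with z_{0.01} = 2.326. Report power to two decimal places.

For two equal groups, power = Φ(d·√(n/2) − z_{α/2}).
d·√(n/2) = 0.61 × √(35/2) = 0.61 × 4.183 = 2.552.
z_β = 2.552 − 2.326 = 0.226.
Power = Φ(0.226) = 0.589.

power ≈ 0.59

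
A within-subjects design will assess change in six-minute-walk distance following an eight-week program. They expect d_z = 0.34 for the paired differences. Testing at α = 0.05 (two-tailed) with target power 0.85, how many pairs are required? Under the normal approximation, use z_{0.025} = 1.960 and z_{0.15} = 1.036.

n = 78 pairs

For a paired (one-sample on differences) test: n = ((z_{α/2} + z_β) / d)².
z_{α/2} + z_β = 1.960 + 1.036 = 2.996.
n = (2.996 / 0.34)² = 8.812² = 77.65.
Round up.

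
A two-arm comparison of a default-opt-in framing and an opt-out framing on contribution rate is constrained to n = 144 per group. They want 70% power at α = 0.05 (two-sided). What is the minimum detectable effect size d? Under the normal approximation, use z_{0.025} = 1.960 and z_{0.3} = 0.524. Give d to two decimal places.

For two independent groups of n = 144 each: d_min = (z_{α/2} + z_β)·√(2/n).
z-sum = 1.960 + 0.524 = 2.484.
d_min = 2.484 × √(2/144) = 2.484 × 0.1179 = 0.293.

d_min ≈ 0.29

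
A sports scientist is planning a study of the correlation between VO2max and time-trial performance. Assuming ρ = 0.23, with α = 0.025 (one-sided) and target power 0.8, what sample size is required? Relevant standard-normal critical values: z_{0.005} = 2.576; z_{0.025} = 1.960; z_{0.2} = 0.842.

Fisher's z: C = ½·ln((1+r)/(1−r)) = ½·ln(1.5974) = 0.2342.
n = ((z_{α} + z_β)/C)² + 3.
(1.960 + 0.842) / 0.2342 = 2.802 / 0.2342 = 11.964.
n = 11.964² + 3 = 143.14 + 3 = 146.1.
Round up.

n = 147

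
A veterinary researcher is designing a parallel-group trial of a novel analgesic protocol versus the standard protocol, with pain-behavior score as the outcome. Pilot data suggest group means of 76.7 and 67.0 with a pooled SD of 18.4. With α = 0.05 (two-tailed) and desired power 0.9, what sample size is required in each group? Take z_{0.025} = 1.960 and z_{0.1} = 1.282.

Cohen's d = |M₁ − M₂| / SD_pooled = |76.7 − 67.0| / 18.4 = 9.7 / 18.4 = 0.527.
For two independent groups with equal n: n = 2·((z_{α/2} + z_β) / d)².
z_{α/2} + z_β = 1.960 + 1.282 = 3.242.
n = 2 × (3.242 / 0.527)² = 2 × 6.152² = 2 × 37.84 = 75.7.
Round up to the next whole participant.

n = 76 per group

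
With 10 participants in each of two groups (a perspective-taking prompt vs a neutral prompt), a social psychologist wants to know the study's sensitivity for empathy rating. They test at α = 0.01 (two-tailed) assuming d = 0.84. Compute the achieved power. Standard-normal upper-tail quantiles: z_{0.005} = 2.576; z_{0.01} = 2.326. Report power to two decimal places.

power ≈ 0.24

For two equal groups, power = Φ(d·√(n/2) − z_{α/2}).
d·√(n/2) = 0.84 × √(10/2) = 0.84 × 2.236 = 1.878.
z_β = 1.878 − 2.576 = -0.698.
Power = Φ(-0.698) = 0.243.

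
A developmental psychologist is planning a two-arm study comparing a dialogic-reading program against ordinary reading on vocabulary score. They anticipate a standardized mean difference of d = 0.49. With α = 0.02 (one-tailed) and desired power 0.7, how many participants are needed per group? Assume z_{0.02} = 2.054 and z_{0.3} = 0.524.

n = 56 per group

For two independent groups with equal n: n = 2·((z_{α} + z_β) / d)².
z_{α} + z_β = 2.054 + 0.524 = 2.578.
n = 2 × (2.578 / 0.49)² = 2 × 5.261² = 2 × 27.68 = 55.4.
Round up to the next whole participant.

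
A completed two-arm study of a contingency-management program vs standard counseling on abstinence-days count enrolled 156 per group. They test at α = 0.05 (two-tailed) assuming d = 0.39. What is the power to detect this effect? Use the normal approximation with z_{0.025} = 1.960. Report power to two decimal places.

power ≈ 0.93

For two equal groups, power = Φ(d·√(n/2) − z_{α/2}).
d·√(n/2) = 0.39 × √(156/2) = 0.39 × 8.832 = 3.444.
z_β = 3.444 − 1.960 = 1.484.
Power = Φ(1.484) = 0.931.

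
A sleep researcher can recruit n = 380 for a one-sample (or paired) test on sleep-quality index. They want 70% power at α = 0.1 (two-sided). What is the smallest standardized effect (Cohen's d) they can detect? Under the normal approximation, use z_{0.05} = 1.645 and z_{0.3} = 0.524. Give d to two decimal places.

For a single sample (or paired design) of n = 380: d_min = (z_{α/2} + z_β)/√n.
z-sum = 1.645 + 0.524 = 2.169.
d_min = 2.169 / √380 = 2.169 / 19.494 = 0.111.

d_min ≈ 0.11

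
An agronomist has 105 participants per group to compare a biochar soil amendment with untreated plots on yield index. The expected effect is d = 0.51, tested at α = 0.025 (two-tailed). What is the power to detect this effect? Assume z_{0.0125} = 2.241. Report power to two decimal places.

power ≈ 0.93

For two equal groups, power = Φ(d·√(n/2) − z_{α/2}).
d·√(n/2) = 0.51 × √(105/2) = 0.51 × 7.246 = 3.695.
z_β = 3.695 − 2.241 = 1.454.
Power = Φ(1.454) = 0.927.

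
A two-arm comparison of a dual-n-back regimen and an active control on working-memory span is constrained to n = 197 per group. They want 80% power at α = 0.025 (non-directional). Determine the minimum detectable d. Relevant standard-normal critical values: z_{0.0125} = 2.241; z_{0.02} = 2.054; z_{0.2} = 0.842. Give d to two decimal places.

For two independent groups of n = 197 each: d_min = (z_{α/2} + z_β)·√(2/n).
z-sum = 2.241 + 0.842 = 3.083.
d_min = 3.083 × √(2/197) = 3.083 × 0.1008 = 0.311.

d_min ≈ 0.31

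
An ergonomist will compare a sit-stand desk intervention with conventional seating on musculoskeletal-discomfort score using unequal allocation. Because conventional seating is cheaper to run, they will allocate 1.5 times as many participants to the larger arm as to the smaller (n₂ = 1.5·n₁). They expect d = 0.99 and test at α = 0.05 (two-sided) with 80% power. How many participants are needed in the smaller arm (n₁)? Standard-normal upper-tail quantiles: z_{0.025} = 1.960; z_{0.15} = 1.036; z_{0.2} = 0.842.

With allocation ratio k = n₂/n₁ = 1.5, Var(x̄₁−x̄₂) = σ²(1/n₁ + 1/(k·n₁)) = σ²·(k+1)/(k·n₁).
So n₁ = (1 + 1/k)·((z_{α/2} + z_β)/d)² = 1.667 × (2.802/0.99)².
n₁ = 1.667 × 8.01 = 13.4.
Round up: n₁ = 14, giving n₂ = 1.5 × 14 = 21.

n₁ = 14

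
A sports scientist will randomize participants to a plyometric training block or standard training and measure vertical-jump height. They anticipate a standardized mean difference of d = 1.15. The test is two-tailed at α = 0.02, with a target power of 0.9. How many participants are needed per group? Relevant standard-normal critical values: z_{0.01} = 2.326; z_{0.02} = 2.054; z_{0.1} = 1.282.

n = 20 per group

For two independent groups with equal n: n = 2·((z_{α/2} + z_β) / d)².
z_{α/2} + z_β = 2.326 + 1.282 = 3.608.
n = 2 × (3.608 / 1.15)² = 2 × 3.137² = 2 × 9.84 = 19.7.
Round up to the next whole participant.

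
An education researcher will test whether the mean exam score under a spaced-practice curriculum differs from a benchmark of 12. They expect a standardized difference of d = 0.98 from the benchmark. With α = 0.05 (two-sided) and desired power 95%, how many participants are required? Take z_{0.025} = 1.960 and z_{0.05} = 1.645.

n = 14

For a one-sample test: n = ((z_{α/2} + z_β) / d)².
z_{α/2} + z_β = 1.960 + 1.645 = 3.605.
n = (3.605 / 0.98)² = 3.679² = 13.53.
Round up.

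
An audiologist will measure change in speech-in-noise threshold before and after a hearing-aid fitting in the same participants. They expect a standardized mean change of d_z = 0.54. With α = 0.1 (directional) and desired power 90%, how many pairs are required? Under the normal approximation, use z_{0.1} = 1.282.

n = 23 pairs

For a paired (one-sample on differences) test: n = ((z_{α} + z_β) / d)².
z_{α} + z_β = 1.282 + 1.282 = 2.564.
n = (2.564 / 0.54)² = 4.748² = 22.54.
Round up.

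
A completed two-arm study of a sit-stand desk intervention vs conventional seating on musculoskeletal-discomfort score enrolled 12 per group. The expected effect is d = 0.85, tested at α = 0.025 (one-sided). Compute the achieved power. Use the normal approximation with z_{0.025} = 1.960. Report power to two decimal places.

power ≈ 0.55

For two equal groups, power = Φ(d·√(n/2) − z_{α}).
d·√(n/2) = 0.85 × √(12/2) = 0.85 × 2.449 = 2.082.
z_β = 2.082 − 1.960 = 0.122.
Power = Φ(0.122) = 0.549.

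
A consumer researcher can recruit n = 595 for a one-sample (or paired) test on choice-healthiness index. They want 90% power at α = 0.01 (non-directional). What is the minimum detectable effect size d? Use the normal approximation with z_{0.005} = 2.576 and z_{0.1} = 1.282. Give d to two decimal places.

d_min ≈ 0.16

For a single sample (or paired design) of n = 595: d_min = (z_{α/2} + z_β)/√n.
z-sum = 2.576 + 1.282 = 3.858.
d_min = 3.858 / √595 = 3.858 / 24.393 = 0.158.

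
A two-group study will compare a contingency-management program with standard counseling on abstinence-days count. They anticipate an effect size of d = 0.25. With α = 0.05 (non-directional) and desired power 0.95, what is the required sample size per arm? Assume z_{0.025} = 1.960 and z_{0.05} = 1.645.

n = 416 per group

For two independent groups with equal n: n = 2·((z_{α/2} + z_β) / d)².
z_{α/2} + z_β = 1.960 + 1.645 = 3.605.
n = 2 × (3.605 / 0.25)² = 2 × 14.420² = 2 × 207.94 = 415.9.
Round up to the next whole participant.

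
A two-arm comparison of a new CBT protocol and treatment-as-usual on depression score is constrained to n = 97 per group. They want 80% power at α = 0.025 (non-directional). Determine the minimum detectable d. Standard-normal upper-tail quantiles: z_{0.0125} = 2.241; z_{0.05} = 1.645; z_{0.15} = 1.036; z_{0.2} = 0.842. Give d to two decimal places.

d_min ≈ 0.44

For two independent groups of n = 97 each: d_min = (z_{α/2} + z_β)·√(2/n).
z-sum = 2.241 + 0.842 = 3.083.
d_min = 3.083 × √(2/97) = 3.083 × 0.1436 = 0.443.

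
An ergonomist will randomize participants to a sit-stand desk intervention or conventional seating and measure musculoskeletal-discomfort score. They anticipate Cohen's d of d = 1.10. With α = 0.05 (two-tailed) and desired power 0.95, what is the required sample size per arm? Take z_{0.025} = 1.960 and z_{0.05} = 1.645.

For two independent groups with equal n: n = 2·((z_{α/2} + z_β) / d)².
z_{α/2} + z_β = 1.960 + 1.645 = 3.605.
n = 2 × (3.605 / 1.10)² = 2 × 3.277² = 2 × 10.74 = 21.5.
Round up to the next whole participant.

n = 22 per group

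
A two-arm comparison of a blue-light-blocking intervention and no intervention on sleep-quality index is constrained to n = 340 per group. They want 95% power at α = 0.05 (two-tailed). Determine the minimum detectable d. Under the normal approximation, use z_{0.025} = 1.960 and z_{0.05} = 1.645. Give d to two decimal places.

d_min ≈ 0.28

For two independent groups of n = 340 each: d_min = (z_{α/2} + z_β)·√(2/n).
z-sum = 1.960 + 1.645 = 3.605.
d_min = 3.605 × √(2/340) = 3.605 × 0.0767 = 0.276.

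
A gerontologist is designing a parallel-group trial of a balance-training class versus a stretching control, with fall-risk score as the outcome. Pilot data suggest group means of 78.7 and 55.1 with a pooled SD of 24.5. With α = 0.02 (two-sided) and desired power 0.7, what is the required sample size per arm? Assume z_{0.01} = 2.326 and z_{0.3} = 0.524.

n = 18 per group

Cohen's d = |M₁ − M₂| / SD_pooled = |78.7 − 55.1| / 24.5 = 23.6 / 24.5 = 0.963.
For two independent groups with equal n: n = 2·((z_{α/2} + z_β) / d)².
z_{α/2} + z_β = 2.326 + 0.524 = 2.850.
n = 2 × (2.850 / 0.963)² = 2 × 2.960² = 2 × 8.76 = 17.5.
Round up to the next whole participant.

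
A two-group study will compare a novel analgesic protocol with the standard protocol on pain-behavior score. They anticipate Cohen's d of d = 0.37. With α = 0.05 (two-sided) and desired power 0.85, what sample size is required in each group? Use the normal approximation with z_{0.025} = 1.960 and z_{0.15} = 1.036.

For two independent groups with equal n: n = 2·((z_{α/2} + z_β) / d)².
z_{α/2} + z_β = 1.960 + 1.036 = 2.996.
n = 2 × (2.996 / 0.37)² = 2 × 8.097² = 2 × 65.57 = 131.1.
Round up to the next whole participant.

n = 132 per group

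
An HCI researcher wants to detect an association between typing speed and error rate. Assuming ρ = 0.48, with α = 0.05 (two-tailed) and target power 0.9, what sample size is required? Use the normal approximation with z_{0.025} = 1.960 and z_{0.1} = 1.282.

Fisher's z: C = ½·ln((1+r)/(1−r)) = ½·ln(2.8462) = 0.5230.
n = ((z_{α/2} + z_β)/C)² + 3.
(1.960 + 1.282) / 0.5230 = 3.242 / 0.5230 = 6.199.
n = 6.199² + 3 = 38.43 + 3 = 41.4.
Round up.

n = 42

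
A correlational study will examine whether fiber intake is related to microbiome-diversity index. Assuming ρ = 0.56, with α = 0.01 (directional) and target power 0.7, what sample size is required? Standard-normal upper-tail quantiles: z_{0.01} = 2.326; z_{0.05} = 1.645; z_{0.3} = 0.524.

Fisher's z: C = ½·ln((1+r)/(1−r)) = ½·ln(3.5455) = 0.6328.
n = ((z_{α} + z_β)/C)² + 3.
(2.326 + 0.524) / 0.6328 = 2.850 / 0.6328 = 4.504.
n = 4.504² + 3 = 20.28 + 3 = 23.3.
Round up.

n = 24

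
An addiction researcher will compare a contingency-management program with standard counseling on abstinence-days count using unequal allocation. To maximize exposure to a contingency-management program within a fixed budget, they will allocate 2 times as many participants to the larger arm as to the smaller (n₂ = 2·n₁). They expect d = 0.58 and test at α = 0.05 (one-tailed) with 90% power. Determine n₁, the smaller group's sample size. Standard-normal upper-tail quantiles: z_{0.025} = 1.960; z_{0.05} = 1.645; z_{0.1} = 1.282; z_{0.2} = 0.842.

n₁ = 39

With allocation ratio k = n₂/n₁ = 2, Var(x̄₁−x̄₂) = σ²(1/n₁ + 1/(k·n₁)) = σ²·(k+1)/(k·n₁).
So n₁ = (1 + 1/k)·((z_{α} + z_β)/d)² = 1.500 × (2.927/0.58)².
n₁ = 1.500 × 25.47 = 38.2.
Round up: n₁ = 39, giving n₂ = 2 × 39 = 78.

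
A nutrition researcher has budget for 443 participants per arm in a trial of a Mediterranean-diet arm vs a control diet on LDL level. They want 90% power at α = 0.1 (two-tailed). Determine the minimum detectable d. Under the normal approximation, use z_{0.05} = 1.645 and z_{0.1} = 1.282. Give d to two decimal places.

d_min ≈ 0.20

For two independent groups of n = 443 each: d_min = (z_{α/2} + z_β)·√(2/n).
z-sum = 1.645 + 1.282 = 2.927.
d_min = 2.927 × √(2/443) = 2.927 × 0.0672 = 0.197.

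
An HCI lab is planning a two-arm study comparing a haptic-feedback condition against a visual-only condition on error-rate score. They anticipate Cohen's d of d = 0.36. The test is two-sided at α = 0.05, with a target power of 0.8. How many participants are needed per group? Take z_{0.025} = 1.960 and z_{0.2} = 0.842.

For two independent groups with equal n: n = 2·((z_{α/2} + z_β) / d)².
z_{α/2} + z_β = 1.960 + 0.842 = 2.802.
n = 2 × (2.802 / 0.36)² = 2 × 7.783² = 2 × 60.58 = 121.2.
Round up to the next whole participant.

n = 122 per group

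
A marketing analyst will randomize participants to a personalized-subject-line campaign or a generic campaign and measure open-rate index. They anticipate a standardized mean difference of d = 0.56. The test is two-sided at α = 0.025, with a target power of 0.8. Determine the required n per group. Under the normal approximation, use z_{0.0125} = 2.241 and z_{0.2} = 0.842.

For two independent groups with equal n: n = 2·((z_{α/2} + z_β) / d)².
z_{α/2} + z_β = 2.241 + 0.842 = 3.083.
n = 2 × (3.083 / 0.56)² = 2 × 5.505² = 2 × 30.31 = 60.6.
Round up to the next whole participant.

n = 61 per group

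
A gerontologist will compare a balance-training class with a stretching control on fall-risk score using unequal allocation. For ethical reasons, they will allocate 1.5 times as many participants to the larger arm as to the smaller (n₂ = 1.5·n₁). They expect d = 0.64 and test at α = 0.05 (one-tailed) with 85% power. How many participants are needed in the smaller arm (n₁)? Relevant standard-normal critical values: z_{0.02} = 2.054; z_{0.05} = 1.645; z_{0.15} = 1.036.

n₁ = 30

With allocation ratio k = n₂/n₁ = 1.5, Var(x̄₁−x̄₂) = σ²(1/n₁ + 1/(k·n₁)) = σ²·(k+1)/(k·n₁).
So n₁ = (1 + 1/k)·((z_{α} + z_β)/d)² = 1.667 × (2.681/0.64)².
n₁ = 1.667 × 17.55 = 29.2.
Round up: n₁ = 30, giving n₂ = 1.5 × 30 = 45.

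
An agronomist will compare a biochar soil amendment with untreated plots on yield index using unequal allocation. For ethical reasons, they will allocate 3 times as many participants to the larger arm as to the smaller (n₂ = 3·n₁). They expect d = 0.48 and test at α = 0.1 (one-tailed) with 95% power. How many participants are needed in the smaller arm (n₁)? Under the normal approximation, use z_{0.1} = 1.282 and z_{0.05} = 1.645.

With allocation ratio k = n₂/n₁ = 3, Var(x̄₁−x̄₂) = σ²(1/n₁ + 1/(k·n₁)) = σ²·(k+1)/(k·n₁).
So n₁ = (1 + 1/k)·((z_{α} + z_β)/d)² = 1.333 × (2.927/0.48)².
n₁ = 1.333 × 37.18 = 49.6.
Round up: n₁ = 50, giving n₂ = 3 × 50 = 150.

n₁ = 50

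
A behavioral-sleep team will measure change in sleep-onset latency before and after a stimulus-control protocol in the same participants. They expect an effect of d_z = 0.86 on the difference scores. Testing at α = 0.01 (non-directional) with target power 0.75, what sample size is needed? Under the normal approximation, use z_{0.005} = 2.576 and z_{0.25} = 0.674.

n = 15 pairs

For a paired (one-sample on differences) test: n = ((z_{α/2} + z_β) / d)².
z_{α/2} + z_β = 2.576 + 0.674 = 3.250.
n = (3.250 / 0.86)² = 3.779² = 14.28.
Round up.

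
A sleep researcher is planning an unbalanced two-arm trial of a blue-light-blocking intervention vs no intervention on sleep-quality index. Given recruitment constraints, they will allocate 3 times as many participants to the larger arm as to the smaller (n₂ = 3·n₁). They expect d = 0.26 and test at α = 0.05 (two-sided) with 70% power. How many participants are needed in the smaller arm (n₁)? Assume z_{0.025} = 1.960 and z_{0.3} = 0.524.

n₁ = 122

With allocation ratio k = n₂/n₁ = 3, Var(x̄₁−x̄₂) = σ²(1/n₁ + 1/(k·n₁)) = σ²·(k+1)/(k·n₁).
So n₁ = (1 + 1/k)·((z_{α/2} + z_β)/d)² = 1.333 × (2.484/0.26)².
n₁ = 1.333 × 91.28 = 121.7.
Round up: n₁ = 122, giving n₂ = 3 × 122 = 366.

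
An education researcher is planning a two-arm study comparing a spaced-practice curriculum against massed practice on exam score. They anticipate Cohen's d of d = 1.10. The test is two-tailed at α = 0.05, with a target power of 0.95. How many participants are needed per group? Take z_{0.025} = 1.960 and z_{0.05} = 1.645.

n = 22 per group

For two independent groups with equal n: n = 2·((z_{α/2} + z_β) / d)².
z_{α/2} + z_β = 1.960 + 1.645 = 3.605.
n = 2 × (3.605 / 1.10)² = 2 × 3.277² = 2 × 10.74 = 21.5.
Round up to the next whole participant.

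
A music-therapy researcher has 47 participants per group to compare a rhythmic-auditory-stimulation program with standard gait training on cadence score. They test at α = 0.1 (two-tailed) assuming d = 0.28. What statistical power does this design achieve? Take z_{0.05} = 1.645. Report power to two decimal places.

power ≈ 0.39

For two equal groups, power = Φ(d·√(n/2) − z_{α/2}).
d·√(n/2) = 0.28 × √(47/2) = 0.28 × 4.848 = 1.357.
z_β = 1.357 − 1.645 = -0.288.
Power = Φ(-0.288) = 0.387.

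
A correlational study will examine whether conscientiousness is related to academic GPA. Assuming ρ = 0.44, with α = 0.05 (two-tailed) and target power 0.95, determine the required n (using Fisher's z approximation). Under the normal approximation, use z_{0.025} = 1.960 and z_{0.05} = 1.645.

Fisher's z: C = ½·ln((1+r)/(1−r)) = ½·ln(2.5714) = 0.4722.
n = ((z_{α/2} + z_β)/C)² + 3.
(1.960 + 1.645) / 0.4722 = 3.605 / 0.4722 = 7.634.
n = 7.634² + 3 = 58.29 + 3 = 61.3.
Round up.

n = 62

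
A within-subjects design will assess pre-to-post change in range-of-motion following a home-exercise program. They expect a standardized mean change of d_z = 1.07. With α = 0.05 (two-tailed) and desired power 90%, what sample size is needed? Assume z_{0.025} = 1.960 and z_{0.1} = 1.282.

n = 10 pairs

For a paired (one-sample on differences) test: n = ((z_{α/2} + z_β) / d)².
z_{α/2} + z_β = 1.960 + 1.282 = 3.242.
n = (3.242 / 1.07)² = 3.030² = 9.18.
Round up.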